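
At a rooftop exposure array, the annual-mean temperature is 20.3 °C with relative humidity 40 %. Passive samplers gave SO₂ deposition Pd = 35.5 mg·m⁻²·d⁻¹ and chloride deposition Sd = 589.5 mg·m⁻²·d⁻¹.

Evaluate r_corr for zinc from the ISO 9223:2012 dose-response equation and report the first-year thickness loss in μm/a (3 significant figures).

r_corr = 5.32 μm/a

zinc: temperature factor f = -0.071·(10.3) = -0.7313
  sulphur-dioxide contribution → 0.188 μm/a
  chloride contribution → 5.135 μm/a
  total first-year rate 5.323 μm/a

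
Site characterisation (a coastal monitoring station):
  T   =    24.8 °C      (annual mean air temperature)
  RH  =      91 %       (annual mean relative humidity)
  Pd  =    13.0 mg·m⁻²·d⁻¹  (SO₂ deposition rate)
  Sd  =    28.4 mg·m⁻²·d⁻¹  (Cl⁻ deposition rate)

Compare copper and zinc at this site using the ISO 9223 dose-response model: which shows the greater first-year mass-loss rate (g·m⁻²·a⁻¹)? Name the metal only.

copper

copper: T>10 °C ⇒ hinge -0.080·(24.8−10) = -1.1840
  Pd branch = 0.0053·Pd^0.26·e^(0.059·RH+f) = 0.6783 μm/a
  Sd branch = 0.01025·Sd^0.27·e^(0.036·RH+0.049·T) = 2.257 μm/a
  r_corr = 0.6783 + 2.257 = 2.936 μm/a
  mass loss = 2.936 μm/a × 8.96 g/cm³ = 26.3 g·m⁻²·a⁻¹
zinc: f(T) = -0.071·(T−10) [T>10 °C] = -1.0508
  Pd branch = 0.0129·Pd^0.44·e^(0.046·RH+f) = 0.9169 μm/a
  Cl⁻ term: 0.0175·28.4^0.57·exp(0.008·91+0.085·24.8) = 2.01
  r_corr = 0.9169 + 2.01 = 2.926 μm/a
  mass loss = 2.926 μm/a × 7.14 g/cm³ = 20.89 g·m⁻²·a⁻¹
Ordering by g·m⁻²·a⁻¹: copper (26.3) > zinc (20.9)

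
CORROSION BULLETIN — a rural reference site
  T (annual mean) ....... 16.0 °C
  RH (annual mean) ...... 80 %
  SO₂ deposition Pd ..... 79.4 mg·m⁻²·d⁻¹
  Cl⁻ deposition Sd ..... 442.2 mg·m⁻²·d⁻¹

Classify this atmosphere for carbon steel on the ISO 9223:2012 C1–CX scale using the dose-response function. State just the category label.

C5

carbon steel: temperature factor f = -0.054·(6.0) = -0.3240
  sulphur-dioxide contribution → 61.67 μm/a
  chloride contribution → 118.4 μm/a
  ⇒ r_corr(carbon steel) = 180.1 μm/a
Category bounds: 80…200 μm/a bracket r_corr ⇒ C5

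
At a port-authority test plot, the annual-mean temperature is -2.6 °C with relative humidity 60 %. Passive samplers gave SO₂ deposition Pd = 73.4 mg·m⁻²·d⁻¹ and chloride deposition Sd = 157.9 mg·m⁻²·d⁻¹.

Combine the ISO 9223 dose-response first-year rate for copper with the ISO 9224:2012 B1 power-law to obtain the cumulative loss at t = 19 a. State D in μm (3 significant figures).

D(19) = 3.00 μm

copper: f(T) = +0.126·(T−10) [T≤10 °C] = -1.5876
  Pd branch = 0.0053·Pd^0.26·e^(0.059·RH+f) = 0.1141 μm/a
  Cl⁻ term: 0.01025·157.9^0.27·exp(0.036·60+0.049·-2.6) = 0.3069
  r_corr = 0.1141 + 0.3069 = 0.421 μm/a
Long-term exponent b (ISO 9224 Table 2, B1) = 0.667
  D(19) = 0.421 × 19^0.667 = 0.421 × 7.127 = 3.001 μm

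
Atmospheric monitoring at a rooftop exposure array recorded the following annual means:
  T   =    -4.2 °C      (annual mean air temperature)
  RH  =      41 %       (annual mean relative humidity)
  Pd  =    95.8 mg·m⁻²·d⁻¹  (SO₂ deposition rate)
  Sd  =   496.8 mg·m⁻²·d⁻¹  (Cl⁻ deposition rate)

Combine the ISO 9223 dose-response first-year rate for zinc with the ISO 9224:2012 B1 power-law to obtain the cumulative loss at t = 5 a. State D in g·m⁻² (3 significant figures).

D(5) = 25.2 g·m⁻²

zinc: temperature factor f = +0.038·(-14.2) = -0.5396
  sulphur-dioxide contribution → 0.3691 μm/a
  chloride contribution → 0.5851 μm/a
  ⇒ r_corr(zinc) = 0.9542 μm/a
Long-term exponent b (ISO 9224 Table 2, B1) = 0.813
  D(5) = 0.9542 × 5^0.813 = 0.9542 × 3.701 = 3.531 μm
  Mass loss = 3.531 μm × 7.14 g/cm³ = 25.21 g·m⁻²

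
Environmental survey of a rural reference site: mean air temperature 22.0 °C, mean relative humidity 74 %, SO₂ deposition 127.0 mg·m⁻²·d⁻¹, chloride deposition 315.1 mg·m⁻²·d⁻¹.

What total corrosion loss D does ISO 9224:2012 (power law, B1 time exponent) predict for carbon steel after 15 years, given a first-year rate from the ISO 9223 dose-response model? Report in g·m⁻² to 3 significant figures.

D(15) = 4.87e+03 g·m⁻²

carbon steel: T>10 °C ⇒ hinge -0.054·(22.0−10) = -0.6480
  sulphur-dioxide contribution → 50.5 μm/a
  chloride contribution → 100.1 μm/a
  ⇒ r_corr(carbon steel) = 150.6 μm/a
ISO 9224: D(t) = r_corr · t^b with b = 0.523 (carbon steel, B1)
  D(15) = 150.6 × 15^0.523 = 150.6 × 4.122 = 620.7 μm
  Mass loss = 620.7 μm × 7.85 g/cm³ = 4872 g·m⁻²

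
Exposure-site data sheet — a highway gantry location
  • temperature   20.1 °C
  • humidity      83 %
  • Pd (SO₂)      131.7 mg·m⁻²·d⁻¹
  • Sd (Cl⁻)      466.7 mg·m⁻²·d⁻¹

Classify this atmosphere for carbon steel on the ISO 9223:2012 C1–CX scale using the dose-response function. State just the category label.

carbon steel: temperature factor f = -0.054·(10.1) = -0.5454
  sulphur-dioxide contribution → 68.27 μm/a
  chloride contribution → 159.3 μm/a
  total first-year rate 227.5 μm/a
Category bounds: 200…700 μm/a bracket r_corr ⇒ CX

CX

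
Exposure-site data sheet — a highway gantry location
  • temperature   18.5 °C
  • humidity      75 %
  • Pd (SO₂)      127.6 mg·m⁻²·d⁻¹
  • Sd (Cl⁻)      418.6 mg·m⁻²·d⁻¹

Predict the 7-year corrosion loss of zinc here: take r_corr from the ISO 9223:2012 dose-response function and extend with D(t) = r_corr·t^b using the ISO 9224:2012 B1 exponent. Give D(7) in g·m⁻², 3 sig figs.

D(7) = 232 g·m⁻²

zinc: f(T) = -0.071·(T−10) [T>10 °C] = -0.6035
  sulphur-dioxide contribution → 1.877 μm/a
  chloride contribution → 4.797 μm/a
  total first-year rate 6.674 μm/a
ISO 9224: D(t) = r_corr · t^b with b = 0.813 (zinc, B1)
  D(7) = 6.674 × 7^0.813 = 6.674 × 4.865 = 32.47 μm
  Mass loss = 32.47 μm × 7.14 g/cm³ = 231.8 g·m⁻²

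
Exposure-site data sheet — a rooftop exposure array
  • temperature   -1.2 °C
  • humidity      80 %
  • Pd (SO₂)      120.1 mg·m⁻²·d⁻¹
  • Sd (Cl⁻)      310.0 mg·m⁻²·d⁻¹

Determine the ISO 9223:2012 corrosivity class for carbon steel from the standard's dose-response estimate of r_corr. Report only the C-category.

carbon steel: f(T) = +0.150·(T−10) [T≤10 °C] = -1.6800
  Pd branch = 1.77·Pd^0.52·e^(0.02·RH+f) = 19.71 μm/a
  Sd branch = 0.102·Sd^0.62·e^(0.033·RH+0.04·T) = 47.75 μm/a
  sum: 19.71 + 47.75 → r_corr = 67.45 μm/a
Category bounds: 50…80 μm/a bracket r_corr ⇒ C4

C4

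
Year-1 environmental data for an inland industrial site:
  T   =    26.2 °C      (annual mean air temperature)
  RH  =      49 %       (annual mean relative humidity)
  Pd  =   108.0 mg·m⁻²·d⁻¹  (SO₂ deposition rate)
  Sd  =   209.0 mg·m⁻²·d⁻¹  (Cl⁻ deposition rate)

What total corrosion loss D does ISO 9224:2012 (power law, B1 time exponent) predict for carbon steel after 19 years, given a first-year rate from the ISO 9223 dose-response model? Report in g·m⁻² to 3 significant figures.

carbon steel: f(T) = -0.054·(T−10) [T>10 °C] = -0.8748
  Pd branch = 1.77·Pd^0.52·e^(0.02·RH+f) = 22.44 μm/a
  Sd branch = 0.102·Sd^0.62·e^(0.033·RH+0.04·T) = 40.22 μm/a
  r_corr = 22.44 + 40.22 = 62.66 μm/a
Power-law: D(19) = r_corr · 19^0.523
  D(19) = 62.66 × 19^0.523 = 62.66 × 4.664 = 292.3 μm
  Mass loss = 292.3 μm × 7.85 g/cm³ = 2294 g·m⁻²

D(19) = 2.29e+03 g·m⁻²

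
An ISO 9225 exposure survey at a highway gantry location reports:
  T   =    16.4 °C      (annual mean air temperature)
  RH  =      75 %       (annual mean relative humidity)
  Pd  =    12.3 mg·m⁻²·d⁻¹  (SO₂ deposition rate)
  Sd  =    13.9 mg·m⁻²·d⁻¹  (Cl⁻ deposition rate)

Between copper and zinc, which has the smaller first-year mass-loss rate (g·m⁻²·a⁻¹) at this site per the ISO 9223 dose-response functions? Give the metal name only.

zinc

copper: T>10 °C ⇒ hinge -0.080·(16.4−10) = -0.5120
  Pd branch = 0.0053·Pd^0.26·e^(0.059·RH+f) = 0.5094 μm/a
  Cl⁻ term: 0.01025·13.9^0.27·exp(0.036·75+0.049·16.4) = 0.6933
  r_corr = 0.5094 + 0.6933 = 1.203 μm/a
  mass loss = 1.203 μm/a × 8.96 g/cm³ = 10.78 g·m⁻²·a⁻¹
zinc: temperature factor f = -0.071·(6.4) = -0.4544
  Pd branch = 0.0129·Pd^0.44·e^(0.046·RH+f) = 0.7783 μm/a
  Sd branch = 0.0175·Sd^0.57·e^(0.008·RH+0.085·T) = 0.5762 μm/a
  r_corr = 0.7783 + 0.5762 = 1.354 μm/a
  mass loss = 1.354 μm/a × 7.14 g/cm³ = 9.67 g·m⁻²·a⁻¹
Ordering by g·m⁻²·a⁻¹: copper (10.8) > zinc (9.67)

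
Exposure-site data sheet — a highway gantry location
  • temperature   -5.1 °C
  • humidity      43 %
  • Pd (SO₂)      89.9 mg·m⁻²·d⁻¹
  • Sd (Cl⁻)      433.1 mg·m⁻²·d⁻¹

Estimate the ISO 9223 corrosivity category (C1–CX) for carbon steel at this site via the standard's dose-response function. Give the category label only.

C2

carbon steel: temperature factor f = +0.150·(-15.1) = -2.2650
  sulphur-dioxide contribution → 4.506 μm/a
  chloride contribution → 14.82 μm/a
  total first-year rate 19.33 μm/a
ISO 9223 Table 2 (carbon steel): 1.3 < 19.3 ≤ 25 μm/a ⇒ C2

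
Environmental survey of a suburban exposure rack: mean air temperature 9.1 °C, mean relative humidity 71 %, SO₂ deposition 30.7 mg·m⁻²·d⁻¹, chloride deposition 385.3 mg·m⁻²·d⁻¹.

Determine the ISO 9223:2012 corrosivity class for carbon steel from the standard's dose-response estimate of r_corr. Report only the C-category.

C5

carbon steel: temperature factor f = +0.150·(-0.9) = -0.1350
  sulphur-dioxide contribution → 37.96 μm/a
  chloride contribution → 61.3 μm/a
  ⇒ r_corr(carbon steel) = 99.26 μm/a
ISO 9223 Table 2 (carbon steel): 80 < 99.3 ≤ 200 μm/a ⇒ C5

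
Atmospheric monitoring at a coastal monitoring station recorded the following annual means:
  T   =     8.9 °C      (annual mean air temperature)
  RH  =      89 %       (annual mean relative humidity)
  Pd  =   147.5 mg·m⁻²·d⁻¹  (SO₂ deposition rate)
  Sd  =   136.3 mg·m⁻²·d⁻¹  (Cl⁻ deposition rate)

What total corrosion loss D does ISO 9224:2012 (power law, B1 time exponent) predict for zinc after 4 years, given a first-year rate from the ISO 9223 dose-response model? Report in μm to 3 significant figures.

D(4) = 24.5 μm

zinc: T≤10 °C ⇒ hinge +0.038·(8.9−10) = -0.0418
  SO₂ term: 0.0129·147.5^0.44·exp(0.046·89-0.0418) = 6.679
  Sd branch = 0.0175·Sd^0.57·e^(0.008·RH+0.085·T) = 1.252 μm/a
  sum: 6.679 + 1.252 → r_corr = 7.931 μm/a
Long-term exponent b (ISO 9224 Table 2, B1) = 0.813
  D(4) = 7.931 × 4^0.813 = 7.931 × 3.087 = 24.48 μm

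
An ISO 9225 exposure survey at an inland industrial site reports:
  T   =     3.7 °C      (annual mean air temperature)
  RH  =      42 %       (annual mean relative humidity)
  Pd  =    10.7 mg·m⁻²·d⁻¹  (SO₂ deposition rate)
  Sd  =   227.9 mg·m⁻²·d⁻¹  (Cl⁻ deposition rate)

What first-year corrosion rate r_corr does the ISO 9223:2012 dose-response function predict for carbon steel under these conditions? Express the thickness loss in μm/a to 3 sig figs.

r_corr = 19.2 μm/a

carbon steel: temperature factor f = +0.150·(-6.3) = -0.9450
  sulphur-dioxide contribution → 5.466 μm/a
  chloride contribution → 13.7 μm/a
  total first-year rate 19.16 μm/a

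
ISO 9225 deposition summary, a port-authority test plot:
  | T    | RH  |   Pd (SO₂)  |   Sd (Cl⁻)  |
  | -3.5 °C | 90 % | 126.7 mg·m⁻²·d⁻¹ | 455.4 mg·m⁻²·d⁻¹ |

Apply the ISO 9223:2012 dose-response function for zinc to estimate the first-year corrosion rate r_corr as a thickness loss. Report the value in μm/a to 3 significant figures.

zinc: f(T) = +0.038·(T−10) [T≤10 °C] = -0.5130
  sulphur-dioxide contribution → 4.083 μm/a
  chloride contribution → 0.8746 μm/a
  ⇒ r_corr(zinc) = 4.958 μm/a

r_corr = 4.96 μm/a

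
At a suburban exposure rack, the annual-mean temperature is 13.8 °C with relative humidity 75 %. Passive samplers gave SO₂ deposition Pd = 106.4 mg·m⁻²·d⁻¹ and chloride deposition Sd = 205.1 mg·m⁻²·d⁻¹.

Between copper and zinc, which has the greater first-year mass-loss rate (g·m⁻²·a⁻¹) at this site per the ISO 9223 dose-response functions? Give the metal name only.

copper: T>10 °C ⇒ hinge -0.080·(13.8−10) = -0.3040
  SO₂ term: 0.0053·106.4^0.26·exp(0.059·75-0.3040) = 1.099
  Cl⁻ term: 0.01025·205.1^0.27·exp(0.036·75+0.049·13.8) = 1.262
  sum: 1.099 + 1.262 → r_corr = 2.361 μm/a
  mass loss = 2.361 μm/a × 8.96 g/cm³ = 21.16 g·m⁻²·a⁻¹
zinc: T>10 °C ⇒ hinge -0.071·(13.8−10) = -0.2698
  Pd branch = 0.0129·Pd^0.44·e^(0.046·RH+f) = 2.419 μm/a
  Sd branch = 0.0175·Sd^0.57·e^(0.008·RH+0.085·T) = 2.142 μm/a
  r_corr = 2.419 + 2.142 = 4.561 μm/a
  mass loss = 4.561 μm/a × 7.14 g/cm³ = 32.57 g·m⁻²·a⁻¹
Ordering by g·m⁻²·a⁻¹: zinc (32.6) > copper (21.2)

zinc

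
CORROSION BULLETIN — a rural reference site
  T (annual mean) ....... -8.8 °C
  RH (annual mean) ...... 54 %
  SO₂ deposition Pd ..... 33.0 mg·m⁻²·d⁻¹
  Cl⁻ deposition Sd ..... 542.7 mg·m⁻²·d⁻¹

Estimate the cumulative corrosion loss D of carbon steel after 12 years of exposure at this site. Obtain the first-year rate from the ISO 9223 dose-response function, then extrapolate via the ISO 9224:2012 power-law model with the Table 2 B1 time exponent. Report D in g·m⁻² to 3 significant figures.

carbon steel: temperature factor f = +0.150·(-18.8) = -2.8200
  Pd branch = 1.77·Pd^0.52·e^(0.02·RH+f) = 1.914 μm/a
  Sd branch = 0.102·Sd^0.62·e^(0.033·RH+0.04·T) = 21.14 μm/a
  r_corr = 1.914 + 21.14 = 23.05 μm/a
Power-law: D(12) = r_corr · 12^0.523
  D(12) = 23.05 × 12^0.523 = 23.05 × 3.668 = 84.55 μm
  Mass loss = 84.55 μm × 7.85 g/cm³ = 663.7 g·m⁻²

D(12) = 664 g·m⁻²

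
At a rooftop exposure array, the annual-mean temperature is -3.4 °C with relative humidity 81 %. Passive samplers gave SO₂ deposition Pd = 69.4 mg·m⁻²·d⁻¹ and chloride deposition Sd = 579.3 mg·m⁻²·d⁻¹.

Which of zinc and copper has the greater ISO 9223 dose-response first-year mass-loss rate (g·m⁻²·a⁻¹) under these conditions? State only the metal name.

zinc

zinc: temperature factor f = +0.038·(-13.4) = -0.5092
  SO₂ term: 0.0129·69.4^0.44·exp(0.046·81-0.5092) = 2.079
  Cl⁻ term: 0.0175·579.3^0.57·exp(0.008·81+0.085·-3.4) = 0.9415
  r_corr = 2.079 + 0.9415 = 3.02 μm/a
  mass loss = 3.02 μm/a × 7.14 g/cm³ = 21.57 g·m⁻²·a⁻¹
copper: f(T) = +0.126·(T−10) [T≤10 °C] = -1.6884
  SO₂ term: 0.0053·69.4^0.26·exp(0.059·81-1.6884) = 0.351
  Cl⁻ term: 0.01025·579.3^0.27·exp(0.036·81+0.049·-3.4) = 0.8928
  sum: 0.351 + 0.8928 → r_corr = 1.244 μm/a
  mass loss = 1.244 μm/a × 8.96 g/cm³ = 11.14 g·m⁻²·a⁻¹
Ordering by g·m⁻²·a⁻¹: zinc (21.6) > copper (11.1)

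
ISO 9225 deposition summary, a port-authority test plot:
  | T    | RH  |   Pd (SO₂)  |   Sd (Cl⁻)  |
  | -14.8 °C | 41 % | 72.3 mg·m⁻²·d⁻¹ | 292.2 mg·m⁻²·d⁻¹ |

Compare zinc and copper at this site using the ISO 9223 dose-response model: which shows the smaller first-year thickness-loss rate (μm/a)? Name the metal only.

zinc: f(T) = +0.038·(T−10) [T≤10 °C] = -0.9424
  Pd branch = 0.0129·Pd^0.44·e^(0.046·RH+f) = 0.218 μm/a
  Sd branch = 0.0175·Sd^0.57·e^(0.008·RH+0.085·T) = 0.1756 μm/a
  r_corr = 0.218 + 0.1756 = 0.3936 μm/a
copper: temperature factor f = +0.126·(-24.8) = -3.1248
  SO₂ term: 0.0053·72.3^0.26·exp(0.059·41-3.1248) = 0.007964
  Cl⁻ term: 0.01025·292.2^0.27·exp(0.036·41+0.049·-14.8) = 0.1006
  sum: 0.007964 + 0.1006 → r_corr = 0.1085 μm/a
Ordering by μm/a: zinc (0.394) > copper (0.109)

copper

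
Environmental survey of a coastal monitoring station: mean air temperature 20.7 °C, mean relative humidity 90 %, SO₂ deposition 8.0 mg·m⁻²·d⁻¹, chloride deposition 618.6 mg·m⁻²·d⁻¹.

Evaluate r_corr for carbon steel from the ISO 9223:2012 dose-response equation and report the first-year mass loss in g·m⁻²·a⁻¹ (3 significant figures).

carbon steel: f(T) = -0.054·(T−10) [T>10 °C] = -0.5778
  Pd branch = 1.77·Pd^0.52·e^(0.02·RH+f) = 17.72 μm/a
  Cl⁻ term: 0.102·618.6^0.62·exp(0.033·90+0.04·20.7) = 244.8
  r_corr = 17.72 + 244.8 = 262.5 μm/a
Convert to mass loss: 262.5 μm/a × 7.85 g/cm³ = 2060 g·m⁻²·a⁻¹

r_corr = 2.06e+03 g·m⁻²·a⁻¹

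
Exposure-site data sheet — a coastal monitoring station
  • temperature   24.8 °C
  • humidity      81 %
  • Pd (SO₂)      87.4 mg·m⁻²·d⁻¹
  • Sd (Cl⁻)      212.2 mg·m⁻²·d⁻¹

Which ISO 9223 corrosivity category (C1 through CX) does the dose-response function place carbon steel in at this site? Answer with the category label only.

carbon steel: f(T) = -0.054·(T−10) [T>10 °C] = -0.7992
  SO₂ term: 1.77·87.4^0.52·exp(0.02·81-0.7992) = 41.12
  Cl⁻ term: 0.102·212.2^0.62·exp(0.033·81+0.04·24.8) = 110.4
  r_corr = 41.12 + 110.4 = 151.5 μm/a
ISO 9223 Table 2 (carbon steel): 80 < 151 ≤ 200 μm/a ⇒ C5

C5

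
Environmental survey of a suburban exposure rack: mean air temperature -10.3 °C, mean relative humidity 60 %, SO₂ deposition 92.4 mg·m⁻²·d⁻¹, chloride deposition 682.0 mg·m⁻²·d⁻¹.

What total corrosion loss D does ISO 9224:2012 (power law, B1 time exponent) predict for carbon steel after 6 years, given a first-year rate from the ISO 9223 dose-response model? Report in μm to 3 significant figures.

carbon steel: f(T) = +0.150·(T−10) [T≤10 °C] = -3.0450
  SO₂ term: 1.77·92.4^0.52·exp(0.02·60-3.0450) = 2.943
  Sd branch = 0.102·Sd^0.62·e^(0.033·RH+0.04·T) = 27.96 μm/a
  sum: 2.943 + 27.96 → r_corr = 30.9 μm/a
Power-law: D(6) = r_corr · 6^0.523
  D(6) = 30.9 × 6^0.523 = 30.9 × 2.553 = 78.88 μm

D(6) = 78.9 μm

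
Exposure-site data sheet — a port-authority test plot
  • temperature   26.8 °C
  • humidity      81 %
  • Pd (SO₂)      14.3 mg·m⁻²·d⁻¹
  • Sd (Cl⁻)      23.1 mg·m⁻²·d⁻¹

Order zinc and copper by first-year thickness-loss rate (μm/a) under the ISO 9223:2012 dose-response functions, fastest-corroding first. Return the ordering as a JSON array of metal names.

zinc: T>10 °C ⇒ hinge -0.071·(26.8−10) = -1.1928
  SO₂ term: 0.0129·14.3^0.44·exp(0.046·81-1.1928) = 0.5237
  Sd branch = 0.0175·Sd^0.57·e^(0.008·RH+0.085·T) = 1.955 μm/a
  sum: 0.5237 + 1.955 → r_corr = 2.478 μm/a
copper: T>10 °C ⇒ hinge -0.080·(26.8−10) = -1.3440
  SO₂ term: 0.0053·14.3^0.26·exp(0.059·81-1.3440) = 0.3284
  Cl⁻ term: 0.01025·23.1^0.27·exp(0.036·81+0.049·26.8) = 1.643
  sum: 0.3284 + 1.643 → r_corr = 1.971 μm/a
Ordering by μm/a: zinc (2.48) > copper (1.97)

["zinc", "copper"]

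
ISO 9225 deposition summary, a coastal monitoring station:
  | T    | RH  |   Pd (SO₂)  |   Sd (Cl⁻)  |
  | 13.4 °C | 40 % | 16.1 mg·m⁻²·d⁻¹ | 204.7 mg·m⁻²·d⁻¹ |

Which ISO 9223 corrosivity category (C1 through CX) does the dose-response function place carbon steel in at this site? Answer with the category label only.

carbon steel: f(T) = -0.054·(T−10) [T>10 °C] = -0.1836
  SO₂ term: 1.77·16.1^0.52·exp(0.02·40-0.1836) = 13.91
  Cl⁻ term: 0.102·204.7^0.62·exp(0.033·40+0.04·13.4) = 17.68
  sum: 13.91 + 17.68 → r_corr = 31.59 μm/a
Category bounds: 25…50 μm/a bracket r_corr ⇒ C3

C3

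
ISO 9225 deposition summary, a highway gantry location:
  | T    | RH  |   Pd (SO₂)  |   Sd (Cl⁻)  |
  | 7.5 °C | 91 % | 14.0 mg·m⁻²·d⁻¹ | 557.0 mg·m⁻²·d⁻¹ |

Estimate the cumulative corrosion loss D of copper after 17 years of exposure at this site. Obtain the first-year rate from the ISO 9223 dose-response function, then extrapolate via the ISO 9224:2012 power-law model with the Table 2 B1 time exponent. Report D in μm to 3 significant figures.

copper: T≤10 °C ⇒ hinge +0.126·(7.5−10) = -0.3150
  Pd branch = 0.0053·Pd^0.26·e^(0.059·RH+f) = 1.649 μm/a
  Cl⁻ term: 0.01025·557.0^0.27·exp(0.036·91+0.049·7.5) = 2.16
  r_corr = 1.649 + 2.16 = 3.809 μm/a
Power-law: D(17) = r_corr · 17^0.667
  D(17) = 3.809 × 17^0.667 = 3.809 × 6.618 = 25.21 μm

D(17) = 25.2 μm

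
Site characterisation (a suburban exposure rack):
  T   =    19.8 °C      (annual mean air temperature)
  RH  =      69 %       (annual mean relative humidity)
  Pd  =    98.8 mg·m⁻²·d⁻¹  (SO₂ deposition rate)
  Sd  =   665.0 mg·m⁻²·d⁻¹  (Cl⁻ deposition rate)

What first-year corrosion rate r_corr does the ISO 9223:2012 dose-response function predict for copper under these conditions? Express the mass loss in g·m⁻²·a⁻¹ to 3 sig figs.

r_corr = 21.0 g·m⁻²·a⁻¹

copper: temperature factor f = -0.080·(9.8) = -0.7840
  SO₂ term: 0.0053·98.8^0.26·exp(0.059·69-0.7840) = 0.4682
  Cl⁻ term: 0.01025·665.0^0.27·exp(0.036·69+0.049·19.8) = 1.875
  r_corr = 0.4682 + 1.875 = 2.343 μm/a
Convert to mass loss: 2.343 μm/a × 8.96 g/cm³ = 21 g·m⁻²·a⁻¹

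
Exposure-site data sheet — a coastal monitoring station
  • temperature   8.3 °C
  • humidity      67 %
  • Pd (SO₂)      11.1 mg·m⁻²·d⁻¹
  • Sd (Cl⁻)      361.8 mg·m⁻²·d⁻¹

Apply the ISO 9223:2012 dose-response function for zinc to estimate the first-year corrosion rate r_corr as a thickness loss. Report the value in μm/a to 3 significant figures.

r_corr = 2.50 μm/a

zinc: f(T) = +0.038·(T−10) [T≤10 °C] = -0.0646
  Pd branch = 0.0129·Pd^0.44·e^(0.046·RH+f) = 0.7603 μm/a
  Cl⁻ term: 0.0175·361.8^0.57·exp(0.008·67+0.085·8.3) = 1.74
  sum: 0.7603 + 1.74 → r_corr = 2.5 μm/a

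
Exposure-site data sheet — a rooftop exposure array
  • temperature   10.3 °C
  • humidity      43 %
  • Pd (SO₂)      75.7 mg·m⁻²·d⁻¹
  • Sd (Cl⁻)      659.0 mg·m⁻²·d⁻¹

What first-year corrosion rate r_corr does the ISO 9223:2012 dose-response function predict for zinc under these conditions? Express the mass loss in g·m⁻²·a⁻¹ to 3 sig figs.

zinc: f(T) = -0.071·(T−10) [T>10 °C] = -0.0213
  sulphur-dioxide contribution → 0.6126 μm/a
  chloride contribution → 2.396 μm/a
  ⇒ r_corr(zinc) = 3.008 μm/a
Convert to mass loss: 3.008 μm/a × 7.14 g/cm³ = 21.48 g·m⁻²·a⁻¹

r_corr = 21.5 g·m⁻²·a⁻¹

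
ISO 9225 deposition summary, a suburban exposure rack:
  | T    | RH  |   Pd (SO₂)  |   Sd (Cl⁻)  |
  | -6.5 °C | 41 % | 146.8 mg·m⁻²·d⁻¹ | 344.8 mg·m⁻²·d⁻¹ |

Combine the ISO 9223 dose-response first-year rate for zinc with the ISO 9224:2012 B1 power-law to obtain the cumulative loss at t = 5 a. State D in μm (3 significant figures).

D(5) = 2.96 μm

zinc: T≤10 °C ⇒ hinge +0.038·(-6.5−10) = -0.6270
  Pd branch = 0.0129·Pd^0.44·e^(0.046·RH+f) = 0.4081 μm/a
  Cl⁻ term: 0.0175·344.8^0.57·exp(0.008·41+0.085·-6.5) = 0.3908
  sum: 0.4081 + 0.3908 → r_corr = 0.7989 μm/a
Power-law: D(5) = r_corr · 5^0.813
  D(5) = 0.7989 × 5^0.813 = 0.7989 × 3.701 = 2.956 μm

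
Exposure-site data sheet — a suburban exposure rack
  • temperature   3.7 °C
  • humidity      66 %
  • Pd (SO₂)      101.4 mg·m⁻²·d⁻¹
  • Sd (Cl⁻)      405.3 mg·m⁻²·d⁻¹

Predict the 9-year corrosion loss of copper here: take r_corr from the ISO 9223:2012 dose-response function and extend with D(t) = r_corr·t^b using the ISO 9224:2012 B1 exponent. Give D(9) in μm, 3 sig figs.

D(9) = 4.59 μm

copper: f(T) = +0.126·(T−10) [T≤10 °C] = -0.7938
  Pd branch = 0.0053·Pd^0.26·e^(0.059·RH+f) = 0.3911 μm/a
  Sd branch = 0.01025·Sd^0.27·e^(0.036·RH+0.049·T) = 0.669 μm/a
  r_corr = 0.3911 + 0.669 = 1.06 μm/a
Long-term exponent b (ISO 9224 Table 2, B1) = 0.667
  D(9) = 1.06 × 9^0.667 = 1.06 × 4.33 = 4.59 μm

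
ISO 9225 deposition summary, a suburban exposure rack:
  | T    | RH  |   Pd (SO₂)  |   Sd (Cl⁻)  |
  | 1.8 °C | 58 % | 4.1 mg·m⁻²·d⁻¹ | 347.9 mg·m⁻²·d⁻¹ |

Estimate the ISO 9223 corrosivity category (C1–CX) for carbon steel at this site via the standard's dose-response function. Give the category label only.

carbon steel: T≤10 °C ⇒ hinge +0.150·(1.8−10) = -1.2300
  SO₂ term: 1.77·4.1^0.52·exp(0.02·58-1.2300) = 3.437
  Sd branch = 0.102·Sd^0.62·e^(0.033·RH+0.04·T) = 27.98 μm/a
  r_corr = 3.437 + 27.98 = 31.41 μm/a
ISO 9223 Table 2 (carbon steel): 25 < 31.4 ≤ 50 μm/a ⇒ C3

C3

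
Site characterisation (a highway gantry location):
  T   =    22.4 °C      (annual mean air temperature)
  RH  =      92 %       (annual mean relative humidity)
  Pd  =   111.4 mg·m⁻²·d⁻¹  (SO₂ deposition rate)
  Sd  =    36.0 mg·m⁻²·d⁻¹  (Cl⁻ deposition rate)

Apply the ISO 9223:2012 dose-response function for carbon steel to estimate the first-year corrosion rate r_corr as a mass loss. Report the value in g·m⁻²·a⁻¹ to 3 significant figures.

r_corr = 896 g·m⁻²·a⁻¹

carbon steel: temperature factor f = -0.054·(12.4) = -0.6696
  sulphur-dioxide contribution → 66.17 μm/a
  chloride contribution → 47.99 μm/a
  total first-year rate 114.2 μm/a
Convert to mass loss: 114.2 μm/a × 7.85 g/cm³ = 896.1 g·m⁻²·a⁻¹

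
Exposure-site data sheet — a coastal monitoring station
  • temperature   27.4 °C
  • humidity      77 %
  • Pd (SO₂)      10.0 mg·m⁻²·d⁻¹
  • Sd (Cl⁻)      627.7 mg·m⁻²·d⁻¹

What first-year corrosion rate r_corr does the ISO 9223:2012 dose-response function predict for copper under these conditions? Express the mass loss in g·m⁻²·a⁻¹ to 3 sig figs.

copper: T>10 °C ⇒ hinge -0.080·(27.4−10) = -1.3920
  sulphur-dioxide contribution → 0.2253 μm/a
  chloride contribution → 3.573 μm/a
  total first-year rate 3.799 μm/a
Convert to mass loss: 3.799 μm/a × 8.96 g/cm³ = 34.04 g·m⁻²·a⁻¹

r_corr = 34.0 g·m⁻²·a⁻¹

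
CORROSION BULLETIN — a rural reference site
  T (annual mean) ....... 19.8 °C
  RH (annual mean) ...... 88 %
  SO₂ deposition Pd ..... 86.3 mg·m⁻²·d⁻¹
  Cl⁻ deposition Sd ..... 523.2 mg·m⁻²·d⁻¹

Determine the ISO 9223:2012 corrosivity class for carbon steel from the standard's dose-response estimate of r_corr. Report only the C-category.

CX

carbon steel: f(T) = -0.054·(T−10) [T>10 °C] = -0.5292
  SO₂ term: 1.77·86.3^0.52·exp(0.02·88-0.5292) = 61.55
  Cl⁻ term: 0.102·523.2^0.62·exp(0.033·88+0.04·19.8) = 199.2
  r_corr = 61.55 + 199.2 = 260.8 μm/a
Category bounds: 200…700 μm/a bracket r_corr ⇒ CX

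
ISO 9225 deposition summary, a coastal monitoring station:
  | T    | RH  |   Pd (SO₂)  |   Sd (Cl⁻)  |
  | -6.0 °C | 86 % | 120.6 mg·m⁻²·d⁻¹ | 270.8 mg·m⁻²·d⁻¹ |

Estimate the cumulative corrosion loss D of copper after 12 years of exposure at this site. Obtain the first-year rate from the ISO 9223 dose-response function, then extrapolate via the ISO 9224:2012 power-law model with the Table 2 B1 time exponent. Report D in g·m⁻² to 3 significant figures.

copper: temperature factor f = +0.126·(-16.0) = -2.0160
  Pd branch = 0.0053·Pd^0.26·e^(0.059·RH+f) = 0.3922 μm/a
  Cl⁻ term: 0.01025·270.8^0.27·exp(0.036·86+0.049·-6.0) = 0.7664
  sum: 0.3922 + 0.7664 → r_corr = 1.159 μm/a
Long-term exponent b (ISO 9224 Table 2, B1) = 0.667
  D(12) = 1.159 × 12^0.667 = 1.159 × 5.246 = 6.078 μm
  Mass loss = 6.078 μm × 8.96 g/cm³ = 54.45 g·m⁻²

D(12) = 54.5 g·m⁻²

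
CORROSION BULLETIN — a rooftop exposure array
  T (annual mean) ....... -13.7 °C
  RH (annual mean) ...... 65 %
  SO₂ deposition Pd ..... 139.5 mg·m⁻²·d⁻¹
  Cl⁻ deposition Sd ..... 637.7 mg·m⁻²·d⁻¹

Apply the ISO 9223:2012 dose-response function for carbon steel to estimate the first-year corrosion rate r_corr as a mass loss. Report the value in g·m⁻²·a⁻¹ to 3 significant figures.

carbon steel: T≤10 °C ⇒ hinge +0.150·(-13.7−10) = -3.5550
  sulphur-dioxide contribution → 2.42 μm/a
  chloride contribution → 27.61 μm/a
  total first-year rate 30.03 μm/a
Convert to mass loss: 30.03 μm/a × 7.85 g/cm³ = 235.7 g·m⁻²·a⁻¹

r_corr = 236 g·m⁻²·a⁻¹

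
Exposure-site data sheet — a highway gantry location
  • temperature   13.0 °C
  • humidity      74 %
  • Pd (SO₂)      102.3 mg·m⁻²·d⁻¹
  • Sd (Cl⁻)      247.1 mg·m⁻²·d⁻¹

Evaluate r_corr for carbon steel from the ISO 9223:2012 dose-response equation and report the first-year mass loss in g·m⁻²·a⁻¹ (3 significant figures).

carbon steel: f(T) = -0.054·(T−10) [T>10 °C] = -0.1620
  sulphur-dioxide contribution → 73.37 μm/a
  chloride contribution → 60.06 μm/a
  total first-year rate 133.4 μm/a
Convert to mass loss: 133.4 μm/a × 7.85 g/cm³ = 1047 g·m⁻²·a⁻¹

r_corr = 1.05e+03 g·m⁻²·a⁻¹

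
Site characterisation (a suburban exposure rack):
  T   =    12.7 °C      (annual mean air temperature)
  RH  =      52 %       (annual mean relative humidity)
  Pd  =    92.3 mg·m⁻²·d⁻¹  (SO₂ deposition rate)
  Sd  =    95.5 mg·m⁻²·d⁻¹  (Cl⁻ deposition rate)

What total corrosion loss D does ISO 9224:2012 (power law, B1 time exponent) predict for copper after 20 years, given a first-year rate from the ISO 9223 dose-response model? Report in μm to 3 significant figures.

D(20) = 5.33 μm

copper: T>10 °C ⇒ hinge -0.080·(12.7−10) = -0.2160
  Pd branch = 0.0053·Pd^0.26·e^(0.059·RH+f) = 0.2977 μm/a
  Cl⁻ term: 0.01025·95.5^0.27·exp(0.036·52+0.049·12.7) = 0.4252
  r_corr = 0.2977 + 0.4252 = 0.7229 μm/a
Power-law: D(20) = r_corr · 20^0.667
  D(20) = 0.7229 × 20^0.667 = 0.7229 × 7.375 = 5.332 μm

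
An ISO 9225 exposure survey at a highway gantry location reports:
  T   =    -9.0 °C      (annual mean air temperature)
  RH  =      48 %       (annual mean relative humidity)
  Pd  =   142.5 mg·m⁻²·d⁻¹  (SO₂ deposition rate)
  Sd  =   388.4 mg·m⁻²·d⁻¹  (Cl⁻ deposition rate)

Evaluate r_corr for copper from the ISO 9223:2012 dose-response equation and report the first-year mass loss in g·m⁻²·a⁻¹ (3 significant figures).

copper: f(T) = +0.126·(T−10) [T≤10 °C] = -2.3940
  sulphur-dioxide contribution → 0.02982 μm/a
  chloride contribution → 0.1857 μm/a
  ⇒ r_corr(copper) = 0.2155 μm/a
Convert to mass loss: 0.2155 μm/a × 8.96 g/cm³ = 1.931 g·m⁻²·a⁻¹

r_corr = 1.93 g·m⁻²·a⁻¹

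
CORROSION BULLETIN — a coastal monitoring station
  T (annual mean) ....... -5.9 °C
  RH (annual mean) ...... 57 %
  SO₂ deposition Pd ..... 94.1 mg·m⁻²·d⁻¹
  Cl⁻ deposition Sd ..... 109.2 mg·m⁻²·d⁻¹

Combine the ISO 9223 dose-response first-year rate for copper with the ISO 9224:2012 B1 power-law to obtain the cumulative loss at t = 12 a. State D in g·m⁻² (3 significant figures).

D(12) = 13.1 g·m⁻²

copper: f(T) = +0.126·(T−10) [T≤10 °C] = -2.0034
  SO₂ term: 0.0053·94.1^0.26·exp(0.059·57-2.0034) = 0.06728
  Sd branch = 0.01025·Sd^0.27·e^(0.036·RH+0.049·T) = 0.2122 μm/a
  r_corr = 0.06728 + 0.2122 = 0.2794 μm/a
Power-law: D(12) = r_corr · 12^0.667
  D(12) = 0.2794 × 12^0.667 = 0.2794 × 5.246 = 1.466 μm
  Mass loss = 1.466 μm × 8.96 g/cm³ = 13.13 g·m⁻²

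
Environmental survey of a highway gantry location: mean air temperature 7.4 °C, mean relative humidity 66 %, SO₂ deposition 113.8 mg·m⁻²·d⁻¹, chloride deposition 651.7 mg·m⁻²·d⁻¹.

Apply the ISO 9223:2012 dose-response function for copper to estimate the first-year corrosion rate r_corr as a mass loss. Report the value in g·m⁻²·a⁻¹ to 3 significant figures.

r_corr = 13.9 g·m⁻²·a⁻¹

copper: T≤10 °C ⇒ hinge +0.126·(7.4−10) = -0.3276
  SO₂ term: 0.0053·113.8^0.26·exp(0.059·66-0.3276) = 0.6423
  Sd branch = 0.01025·Sd^0.27·e^(0.036·RH+0.049·T) = 0.9117 μm/a
  r_corr = 0.6423 + 0.9117 = 1.554 μm/a
Convert to mass loss: 1.554 μm/a × 8.96 g/cm³ = 13.92 g·m⁻²·a⁻¹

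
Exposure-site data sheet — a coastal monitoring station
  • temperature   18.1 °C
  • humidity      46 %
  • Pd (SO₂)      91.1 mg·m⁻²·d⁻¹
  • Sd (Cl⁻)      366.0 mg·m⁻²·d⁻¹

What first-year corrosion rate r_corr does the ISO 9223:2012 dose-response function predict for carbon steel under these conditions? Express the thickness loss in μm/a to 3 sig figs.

carbon steel: f(T) = -0.054·(T−10) [T>10 °C] = -0.4374
  Pd branch = 1.77·Pd^0.52·e^(0.02·RH+f) = 29.96 μm/a
  Sd branch = 0.102·Sd^0.62·e^(0.033·RH+0.04·T) = 37.29 μm/a
  sum: 29.96 + 37.29 → r_corr = 67.25 μm/a

r_corr = 67.3 μm/a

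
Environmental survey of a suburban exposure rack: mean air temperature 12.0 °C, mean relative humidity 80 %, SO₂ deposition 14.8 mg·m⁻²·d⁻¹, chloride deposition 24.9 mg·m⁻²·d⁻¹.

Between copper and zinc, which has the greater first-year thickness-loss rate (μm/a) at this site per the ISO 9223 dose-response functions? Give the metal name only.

copper: T>10 °C ⇒ hinge -0.080·(12.0−10) = -0.1600
  SO₂ term: 0.0053·14.8^0.26·exp(0.059·80-0.1600) = 1.021
  Cl⁻ term: 0.01025·24.9^0.27·exp(0.036·80+0.049·12.0) = 0.7831
  r_corr = 1.021 + 0.7831 = 1.804 μm/a
zinc: T>10 °C ⇒ hinge -0.071·(12.0−10) = -0.1420
  Pd branch = 0.0129·Pd^0.44·e^(0.046·RH+f) = 1.452 μm/a
  Cl⁻ term: 0.0175·24.9^0.57·exp(0.008·80+0.085·12.0) = 0.5752
  sum: 1.452 + 0.5752 → r_corr = 2.027 μm/a
Ordering by μm/a: zinc (2.03) > copper (1.8)

zinc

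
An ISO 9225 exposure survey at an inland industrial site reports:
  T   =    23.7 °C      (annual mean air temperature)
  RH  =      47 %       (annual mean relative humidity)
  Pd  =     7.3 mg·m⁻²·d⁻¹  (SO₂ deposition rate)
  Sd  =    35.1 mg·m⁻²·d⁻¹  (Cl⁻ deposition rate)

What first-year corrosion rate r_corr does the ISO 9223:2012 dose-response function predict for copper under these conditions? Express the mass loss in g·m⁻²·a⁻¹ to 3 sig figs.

r_corr = 4.59 g·m⁻²·a⁻¹

copper: temperature factor f = -0.080·(13.7) = -1.0960
  Pd branch = 0.0053·Pd^0.26·e^(0.059·RH+f) = 0.04754 μm/a
  Cl⁻ term: 0.01025·35.1^0.27·exp(0.036·47+0.049·23.7) = 0.4647
  sum: 0.04754 + 0.4647 → r_corr = 0.5122 μm/a
Convert to mass loss: 0.5122 μm/a × 8.96 g/cm³ = 4.589 g·m⁻²·a⁻¹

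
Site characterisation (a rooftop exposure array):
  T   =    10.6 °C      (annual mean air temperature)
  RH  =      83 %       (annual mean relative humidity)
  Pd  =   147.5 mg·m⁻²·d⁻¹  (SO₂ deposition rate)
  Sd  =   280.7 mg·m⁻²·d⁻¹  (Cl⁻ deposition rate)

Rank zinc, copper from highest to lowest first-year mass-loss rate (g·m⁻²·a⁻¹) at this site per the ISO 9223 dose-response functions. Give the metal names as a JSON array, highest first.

["zinc", "copper"]

zinc: temperature factor f = -0.071·(0.6) = -0.0426
  SO₂ term: 0.0129·147.5^0.44·exp(0.046·83-0.0426) = 5.064
  Cl⁻ term: 0.0175·280.7^0.57·exp(0.008·83+0.085·10.6) = 2.081
  sum: 5.064 + 2.081 → r_corr = 7.145 μm/a
  mass loss = 7.145 μm/a × 7.14 g/cm³ = 51.01 g·m⁻²·a⁻¹
copper: temperature factor f = -0.080·(0.6) = -0.0480
  Pd branch = 0.0053·Pd^0.26·e^(0.059·RH+f) = 2.478 μm/a
  Sd branch = 0.01025·Sd^0.27·e^(0.036·RH+0.049·T) = 1.567 μm/a
  r_corr = 2.478 + 1.567 = 4.044 μm/a
  mass loss = 4.044 μm/a × 8.96 g/cm³ = 36.24 g·m⁻²·a⁻¹
Ordering by g·m⁻²·a⁻¹: zinc (51) > copper (36.2)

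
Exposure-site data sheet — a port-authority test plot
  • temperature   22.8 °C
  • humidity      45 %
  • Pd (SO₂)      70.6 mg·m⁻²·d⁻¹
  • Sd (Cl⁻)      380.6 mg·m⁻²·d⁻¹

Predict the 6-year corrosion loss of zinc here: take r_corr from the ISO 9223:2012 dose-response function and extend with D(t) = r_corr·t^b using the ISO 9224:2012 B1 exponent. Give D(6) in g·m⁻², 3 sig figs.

zinc: T>10 °C ⇒ hinge -0.071·(22.8−10) = -0.9088
  sulphur-dioxide contribution → 0.2681 μm/a
  chloride contribution → 5.151 μm/a
  ⇒ r_corr(zinc) = 5.419 μm/a
ISO 9224: D(t) = r_corr · t^b with b = 0.813 (zinc, B1)
  D(6) = 5.419 × 6^0.813 = 5.419 × 4.292 = 23.26 μm
  Mass loss = 23.26 μm × 7.14 g/cm³ = 166.1 g·m⁻²

D(6) = 166 g·m⁻²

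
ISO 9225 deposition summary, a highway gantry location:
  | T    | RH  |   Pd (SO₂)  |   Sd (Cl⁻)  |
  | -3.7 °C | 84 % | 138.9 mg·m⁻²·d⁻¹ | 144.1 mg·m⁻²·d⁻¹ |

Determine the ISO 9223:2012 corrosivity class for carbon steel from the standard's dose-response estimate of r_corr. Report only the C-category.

C3

carbon steel: f(T) = +0.150·(T−10) [T≤10 °C] = -2.0550
  sulphur-dioxide contribution → 15.82 μm/a
  chloride contribution → 30.66 μm/a
  ⇒ r_corr(carbon steel) = 46.48 μm/a
ISO 9223 Table 2 (carbon steel): 25 < 46.5 ≤ 50 μm/a ⇒ C3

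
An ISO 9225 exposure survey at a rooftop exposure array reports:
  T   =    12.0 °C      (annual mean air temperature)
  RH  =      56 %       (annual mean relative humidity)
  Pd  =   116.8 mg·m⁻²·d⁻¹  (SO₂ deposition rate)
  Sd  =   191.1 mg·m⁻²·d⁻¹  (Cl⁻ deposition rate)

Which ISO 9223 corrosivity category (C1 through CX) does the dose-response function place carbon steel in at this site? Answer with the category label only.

C5

carbon steel: T>10 °C ⇒ hinge -0.054·(12.0−10) = -0.1080
  SO₂ term: 1.77·116.8^0.52·exp(0.02·56-0.1080) = 57.88
  Sd branch = 0.102·Sd^0.62·e^(0.033·RH+0.04·T) = 27.17 μm/a
  sum: 57.88 + 27.17 → r_corr = 85.05 μm/a
ISO 9223 Table 2 (carbon steel): 80 < 85 ≤ 200 μm/a ⇒ C5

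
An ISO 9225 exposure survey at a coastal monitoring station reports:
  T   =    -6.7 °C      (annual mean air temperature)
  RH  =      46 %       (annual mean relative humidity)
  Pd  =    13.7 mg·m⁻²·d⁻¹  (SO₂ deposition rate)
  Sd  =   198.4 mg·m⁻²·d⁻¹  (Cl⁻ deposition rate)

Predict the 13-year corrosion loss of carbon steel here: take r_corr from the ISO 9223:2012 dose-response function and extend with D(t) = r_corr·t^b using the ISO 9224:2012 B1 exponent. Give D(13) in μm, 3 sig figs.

D(13) = 41.6 μm

carbon steel: temperature factor f = +0.150·(-16.7) = -2.5050
  sulphur-dioxide contribution → 1.415 μm/a
  chloride contribution → 9.461 μm/a
  total first-year rate 10.88 μm/a
Power-law: D(13) = r_corr · 13^0.523
  D(13) = 10.88 × 13^0.523 = 10.88 × 3.825 = 41.6 μm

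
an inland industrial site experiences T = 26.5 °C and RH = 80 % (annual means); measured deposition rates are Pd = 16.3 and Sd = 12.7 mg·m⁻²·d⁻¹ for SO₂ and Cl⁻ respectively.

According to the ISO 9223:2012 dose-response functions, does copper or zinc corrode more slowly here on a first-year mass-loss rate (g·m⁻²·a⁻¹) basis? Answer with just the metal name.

copper: temperature factor f = -0.080·(16.5) = -1.3200
  SO₂ term: 0.0053·16.3^0.26·exp(0.059·80-1.3200) = 0.3281
  Sd branch = 0.01025·Sd^0.27·e^(0.036·RH+0.049·T) = 1.329 μm/a
  r_corr = 0.3281 + 1.329 = 1.657 μm/a
  mass loss = 1.657 μm/a × 8.96 g/cm³ = 14.85 g·m⁻²·a⁻¹
zinc: f(T) = -0.071·(T−10) [T>10 °C] = -1.1715
  Pd branch = 0.0129·Pd^0.44·e^(0.046·RH+f) = 0.5412 μm/a
  Sd branch = 0.0175·Sd^0.57·e^(0.008·RH+0.085·T) = 1.344 μm/a
  sum: 0.5412 + 1.344 → r_corr = 1.885 μm/a
  mass loss = 1.885 μm/a × 7.14 g/cm³ = 13.46 g·m⁻²·a⁻¹
Ordering by g·m⁻²·a⁻¹: copper (14.8) > zinc (13.5)

zinc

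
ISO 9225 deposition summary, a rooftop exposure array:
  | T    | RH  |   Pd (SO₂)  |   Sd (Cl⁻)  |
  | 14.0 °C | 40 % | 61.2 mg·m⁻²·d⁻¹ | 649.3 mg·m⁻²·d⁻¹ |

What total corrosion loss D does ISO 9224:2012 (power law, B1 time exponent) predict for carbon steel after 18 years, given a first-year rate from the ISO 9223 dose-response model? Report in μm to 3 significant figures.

D(18) = 290 μm

carbon steel: f(T) = -0.054·(T−10) [T>10 °C] = -0.2160
  SO₂ term: 1.77·61.2^0.52·exp(0.02·40-0.2160) = 26.96
  Sd branch = 0.102·Sd^0.62·e^(0.033·RH+0.04·T) = 37.05 μm/a
  sum: 26.96 + 37.05 → r_corr = 64.01 μm/a
Long-term exponent b (ISO 9224 Table 2, B1) = 0.523
  D(18) = 64.01 × 18^0.523 = 64.01 × 4.534 = 290.2 μm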